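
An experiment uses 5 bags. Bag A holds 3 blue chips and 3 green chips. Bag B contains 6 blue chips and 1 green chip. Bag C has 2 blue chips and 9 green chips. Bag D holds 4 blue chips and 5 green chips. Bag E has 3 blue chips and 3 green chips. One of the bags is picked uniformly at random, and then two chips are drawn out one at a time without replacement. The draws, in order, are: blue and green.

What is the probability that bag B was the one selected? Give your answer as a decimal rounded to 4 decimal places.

Under each hypothesis, the probability of the observed sequence is: P(data | bag A) = (3/6)(3/5) = 0.3; P(data | bag B) = (6/7)(1/6) = 0.14286; P(data | bag C) = (2/11)(9/10) = 0.16364; P(data | bag D) = (4/9)(5/8) = 0.27778; P(data | bag E) = (3/6)(3/5) = 0.3.
Multiplying each by its prior: 1/5 · 0.3 = 0.06, 1/5 · 0.14286 = 0.028571, 1/5 · 0.16364 = 0.032727, 1/5 · 0.27778 = 0.055556, 1/5 · 0.3 = 0.06; these sum to 0.23685.
Therefore the posterior P(bag B | data) = (0.028571) / (0.23685) = 0.12063.

0.1206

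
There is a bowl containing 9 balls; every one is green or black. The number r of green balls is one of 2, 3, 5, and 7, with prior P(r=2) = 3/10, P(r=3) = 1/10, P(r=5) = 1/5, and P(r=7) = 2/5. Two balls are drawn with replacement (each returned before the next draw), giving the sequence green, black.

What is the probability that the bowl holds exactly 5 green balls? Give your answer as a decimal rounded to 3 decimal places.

0.256

The likelihood of the observed sequence under each hypothesis: P(data | r = 2) = (2/9)(7/9) = 14/81; P(data | r = 3) = (3/9)(6/9) = 2/9; P(data | r = 5) = (5/9)(4/9) = 20/81; P(data | r = 7) = (7/9)(2/9) = 14/81.
The prior-weighted likelihoods are 3/10 · 14/81 = 7/135, 1/10 · 2/9 = 1/45, 1/5 · 20/81 = 4/81, 2/5 · 14/81 = 28/405; with total 26/135.
Hence P(r = 5 | data) = (4/81) / (26/135) = 10/39.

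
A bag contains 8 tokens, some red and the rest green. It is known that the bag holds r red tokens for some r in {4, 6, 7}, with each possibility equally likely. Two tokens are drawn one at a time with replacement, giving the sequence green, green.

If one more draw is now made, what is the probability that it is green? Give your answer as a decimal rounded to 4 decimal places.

For each hypothesis, P(data | H) works out to: P(data | r = 4) = (4/8)(4/8) = 1/4; P(data | r = 6) = (2/8)(2/8) = 1/16; P(data | r = 7) = (1/8)(1/8) = 1/64.
The prior-weighted likelihoods are 1/3 · 1/4 = 1/12, 1/3 · 1/16 = 1/48, 1/3 · 1/64 = 1/192; with total 7/64.
Dividing through by the total gives posterior P(r = 4 | data) = 16/21, P(r = 6 | data) = 4/21, P(r = 7 | data) = 1/21.
Averaging over the posterior, P(green next | data) = (1/2)(16/21) + (1/4)(4/21) + (1/8)(1/21) = 73/168.

0.4345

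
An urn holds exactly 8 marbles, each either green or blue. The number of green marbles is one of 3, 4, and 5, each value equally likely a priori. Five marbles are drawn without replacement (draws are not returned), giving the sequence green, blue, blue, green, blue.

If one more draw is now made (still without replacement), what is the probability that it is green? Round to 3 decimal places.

0.563

Under each hypothesis, the probability of the observed sequence is: P(data | r = 3) = (3/8)(5/7)(4/6)(2/5)(3/4) = 3/56; P(data | r = 4) = (4/8)(4/7)(3/6)(3/5)(2/4) = 3/70; P(data | r = 5) = (5/8)(3/7)(2/6)(4/5)(1/4) = 1/56.
Weighting by the prior gives 1/3 · 3/56 = 1/56, 1/3 · 3/70 = 1/70, 1/3 · 1/56 = 1/168; summing to 4/105.
Dividing through by the total gives posterior P(r = 3 | data) = 15/32, P(r = 4 | data) = 3/8, P(r = 5 | data) = 5/32.
Averaging over the posterior, P(green next | data) = (1/3)(15/32) + (2/3)(3/8) + (1)(5/32) = 9/16.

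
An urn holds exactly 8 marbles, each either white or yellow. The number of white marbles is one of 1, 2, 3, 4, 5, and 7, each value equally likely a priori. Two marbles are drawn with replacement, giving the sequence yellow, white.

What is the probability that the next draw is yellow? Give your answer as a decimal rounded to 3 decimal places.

0.542

The likelihood of the observed sequence under each hypothesis: P(data | r = 1) = (7/8)(1/8) = 7/64; P(data | r = 2) = (6/8)(2/8) = 3/16; P(data | r = 3) = (5/8)(3/8) = 15/64; P(data | r = 4) = (4/8)(4/8) = 1/4; P(data | r = 5) = (3/8)(5/8) = 15/64; P(data | r = 7) = (1/8)(7/8) = 7/64.
The prior-weighted likelihoods are 1/6 · 7/64 = 7/384, 1/6 · 3/16 = 1/32, 1/6 · 15/64 = 5/128, 1/6 · 1/4 = 1/24, 1/6 · 15/64 = 5/128, 1/6 · 7/64 = 7/384; summing to 3/16.
The posterior is then P(r = 1 | data) = 7/72, P(r = 2 | data) = 1/6, P(r = 3 | data) = 5/24, P(r = 4 | data) = 2/9, P(r = 5 | data) = 5/24, P(r = 7 | data) = 7/72.
The predictive probability is P(yellow next | data) = (7/8)(7/72) + (3/4)(1/6) + (5/8)(5/24) + (1/2)(2/9) + (3/8)(5/24) + (1/8)(7/72) = 13/24.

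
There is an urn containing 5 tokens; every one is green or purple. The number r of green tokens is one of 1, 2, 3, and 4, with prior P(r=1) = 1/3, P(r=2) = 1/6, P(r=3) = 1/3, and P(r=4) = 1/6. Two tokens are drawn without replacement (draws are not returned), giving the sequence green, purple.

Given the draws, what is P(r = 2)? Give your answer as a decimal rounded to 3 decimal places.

0.200

Compute the likelihood of the observed sequence for each case: P(data | r = 1) = (1/5)(4/4) = 1/5; P(data | r = 2) = (2/5)(3/4) = 3/10; P(data | r = 3) = (3/5)(2/4) = 3/10; P(data | r = 4) = (4/5)(1/4) = 1/5.
The prior-weighted likelihoods are 1/3 · 1/5 = 1/15, 1/6 · 3/10 = 1/20, 1/3 · 3/10 = 1/10, 1/6 · 1/5 = 1/30; these sum to 1/4.
Therefore the posterior P(r = 2 | data) = (1/20) / (1/4) = 1/5.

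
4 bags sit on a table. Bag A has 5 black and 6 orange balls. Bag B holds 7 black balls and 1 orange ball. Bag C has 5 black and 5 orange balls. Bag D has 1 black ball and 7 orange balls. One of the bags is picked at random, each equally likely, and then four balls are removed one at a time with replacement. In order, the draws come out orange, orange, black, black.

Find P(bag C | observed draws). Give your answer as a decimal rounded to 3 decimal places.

0.423

Under each hypothesis, the probability of the observed sequence is: P(data | bag A) = (6/11)(6/11)(5/11)(5/11) = 0.061471; P(data | bag B) = (1/8)(1/8)(7/8)(7/8) = 0.011963; P(data | bag C) = (5/10)(5/10)(5/10)(5/10) = 0.0625; P(data | bag D) = (7/8)(7/8)(1/8)(1/8) = 0.011963.
Multiplying each by its prior: 1/4 · 0.061471 = 0.015368, 1/4 · 0.011963 = 0.0029907, 1/4 · 0.0625 = 0.015625, 1/4 · 0.011963 = 0.0029907; with total 0.036974.
So P(bag C | data) = (0.015625) / (0.036974) = 0.42259.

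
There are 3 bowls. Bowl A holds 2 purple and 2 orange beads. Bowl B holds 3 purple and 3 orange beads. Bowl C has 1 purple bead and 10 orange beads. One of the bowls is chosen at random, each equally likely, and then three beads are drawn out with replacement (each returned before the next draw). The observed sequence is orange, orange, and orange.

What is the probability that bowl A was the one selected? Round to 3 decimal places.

0.125

The likelihood of the observed sequence under each hypothesis: P(data | bowl A) = (2/4)(2/4)(2/4) = 0.125; P(data | bowl B) = (3/6)(3/6)(3/6) = 0.125; P(data | bowl C) = (10/11)(10/11)(10/11) = 0.75131.
Multiplying each by its prior: 1/3 · 0.125 = 0.041667, 1/3 · 0.125 = 0.041667, 1/3 · 0.75131 = 0.25044; summing to 0.33377.
By Bayes' rule, P(bowl A | data) = (0.041667) / (0.33377) = 0.12484.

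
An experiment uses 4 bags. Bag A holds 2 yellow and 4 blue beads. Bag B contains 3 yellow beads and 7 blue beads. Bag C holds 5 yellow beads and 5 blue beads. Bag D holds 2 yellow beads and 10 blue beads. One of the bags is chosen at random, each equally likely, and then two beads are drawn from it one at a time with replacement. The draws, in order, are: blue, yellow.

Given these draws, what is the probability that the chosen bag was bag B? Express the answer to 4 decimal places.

0.2558

Under each hypothesis, the probability of the observed sequence is: P(data | bag A) = (4/6)(2/6) = 0.22222; P(data | bag B) = (7/10)(3/10) = 0.21; P(data | bag C) = (5/10)(5/10) = 0.25; P(data | bag D) = (10/12)(2/12) = 0.13889.
The prior-weighted likelihoods are 1/4 · 0.22222 = 0.055556, 1/4 · 0.21 = 0.0525, 1/4 · 0.25 = 0.0625, 1/4 · 0.13889 = 0.034722; summing to 0.20528.
By Bayes' rule, P(bag B | data) = (0.0525) / (0.20528) = 0.25575.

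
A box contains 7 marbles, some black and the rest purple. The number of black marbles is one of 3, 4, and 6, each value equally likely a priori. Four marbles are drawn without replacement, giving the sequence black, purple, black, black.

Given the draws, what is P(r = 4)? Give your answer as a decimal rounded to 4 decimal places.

0.3333

The likelihood of the observed sequence under each hypothesis: P(data | r = 3) = (3/7)(4/6)(2/5)(1/4) = 1/35; P(data | r = 4) = (4/7)(3/6)(3/5)(2/4) = 3/35; P(data | r = 6) = (6/7)(1/6)(5/5)(4/4) = 1/7.
Weighting by the prior gives 1/3 · 1/35 = 1/105, 1/3 · 3/35 = 1/35, 1/3 · 1/7 = 1/21; with total 3/35.
By Bayes' rule, P(r = 4 | data) = (1/35) / (3/35) = 1/3.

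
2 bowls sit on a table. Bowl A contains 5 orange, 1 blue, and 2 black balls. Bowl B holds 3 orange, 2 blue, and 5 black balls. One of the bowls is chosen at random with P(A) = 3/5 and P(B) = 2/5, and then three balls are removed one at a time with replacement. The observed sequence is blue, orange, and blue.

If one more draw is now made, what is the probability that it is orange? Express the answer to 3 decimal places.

Compute the likelihood of the observed sequence for each case: P(data | bowl A) = (1/8)(5/8)(1/8) = 0.0097656; P(data | bowl B) = (2/10)(3/10)(2/10) = 0.012.
Multiplying each by its prior: 3/5 · 0.0097656 = 0.0058594, 2/5 · 0.012 = 0.0048; summing to 0.010659.
The posterior is then P(bowl A | data) = 0.54969, P(bowl B | data) = 0.45031.
Averaging over the posterior, P(orange next | data) = (5/8)(0.54969) + (3/10)(0.45031) = 0.47865.

0.479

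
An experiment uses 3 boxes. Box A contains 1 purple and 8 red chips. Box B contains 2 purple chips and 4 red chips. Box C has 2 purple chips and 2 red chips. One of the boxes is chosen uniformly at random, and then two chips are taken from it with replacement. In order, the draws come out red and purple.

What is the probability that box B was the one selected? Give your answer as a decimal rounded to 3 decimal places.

0.389

For each hypothesis, P(data | H) works out to: P(data | box A) = (8/9)(1/9) = 8/81; P(data | box B) = (4/6)(2/6) = 2/9; P(data | box C) = (2/4)(2/4) = 1/4.
Weighting by the prior gives 1/3 · 8/81 = 8/243, 1/3 · 2/9 = 2/27, 1/3 · 1/4 = 1/12; with total 185/972.
So P(box B | data) = (2/27) / (185/972) = 72/185.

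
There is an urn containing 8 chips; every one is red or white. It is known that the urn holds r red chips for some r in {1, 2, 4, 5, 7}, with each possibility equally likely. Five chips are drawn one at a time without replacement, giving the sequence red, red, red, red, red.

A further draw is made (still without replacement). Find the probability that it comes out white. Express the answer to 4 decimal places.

0.3636

Compute the likelihood of the observed sequence for each case: P(data | r = 1) = (1/8)(0/7) = 0; P(data | r = 2) = (2/8)(1/7)(0/6) = 0; P(data | r = 4) = (4/8)(3/7)(2/6)(1/5)(0/4) = 0; P(data | r = 5) = (5/8)(4/7)(3/6)(2/5)(1/4) = 1/56; P(data | r = 7) = (7/8)(6/7)(5/6)(4/5)(3/4) = 3/8.
The prior-weighted likelihoods are 1/5 · 0 = 0, 1/5 · 0 = 0, 1/5 · 0 = 0, 1/5 · 1/56 = 1/280, 1/5 · 3/8 = 3/40; with total 11/140.
Normalising, the posterior is P(r = 1 | data) = 0, P(r = 2 | data) = 0, P(r = 4 | data) = 0, P(r = 5 | data) = 1/22, P(r = 7 | data) = 21/22.
The predictive probability is P(white next | data) = (1)(1/22) + (1/3)(21/22) = 4/11.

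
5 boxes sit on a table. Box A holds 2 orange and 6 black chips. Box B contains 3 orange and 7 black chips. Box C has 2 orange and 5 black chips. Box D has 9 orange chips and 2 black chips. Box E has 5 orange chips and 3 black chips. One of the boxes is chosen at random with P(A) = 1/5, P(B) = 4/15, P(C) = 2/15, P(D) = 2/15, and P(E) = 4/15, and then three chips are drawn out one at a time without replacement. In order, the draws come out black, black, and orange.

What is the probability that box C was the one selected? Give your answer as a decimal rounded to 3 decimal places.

0.190

The likelihood of the observed sequence under each hypothesis: P(data | box A) = (6/8)(5/7)(2/6) = 0.17857; P(data | box B) = (7/10)(6/9)(3/8) = 0.175; P(data | box C) = (5/7)(4/6)(2/5) = 0.19048; P(data | box D) = (2/11)(1/10)(9/9) = 0.018182; P(data | box E) = (3/8)(2/7)(5/6) = 0.089286.
The prior-weighted likelihoods are 1/5 · 0.17857 = 0.035714, 4/15 · 0.175 = 0.046667, 2/15 · 0.19048 = 0.025397, 2/15 · 0.018182 = 0.0024242, 4/15 · 0.089286 = 0.02381; summing to 0.13401.
By Bayes' rule, P(box C | data) = (0.025397) / (0.13401) = 0.18951.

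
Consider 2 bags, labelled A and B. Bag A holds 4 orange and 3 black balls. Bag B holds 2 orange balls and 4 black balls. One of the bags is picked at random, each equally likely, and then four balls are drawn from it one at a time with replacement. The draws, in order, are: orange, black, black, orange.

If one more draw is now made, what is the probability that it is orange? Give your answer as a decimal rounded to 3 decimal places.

0.464

The likelihood of the observed sequence under each hypothesis: P(data | bag A) = (4/7)(3/7)(3/7)(4/7) = 0.059975; P(data | bag B) = (2/6)(4/6)(4/6)(2/6) = 0.049383.
Weighting by the prior gives 1/2 · 0.059975 = 0.029988, 1/2 · 0.049383 = 0.024691; with total 0.054679.
The posterior is then P(bag A | data) = 0.54843, P(bag B | data) = 0.45157.
So P(orange next | data) = Σ P(orange next | H) P(H | data) = (4/7)(0.54843) + (1/3)(0.45157) = 0.46391.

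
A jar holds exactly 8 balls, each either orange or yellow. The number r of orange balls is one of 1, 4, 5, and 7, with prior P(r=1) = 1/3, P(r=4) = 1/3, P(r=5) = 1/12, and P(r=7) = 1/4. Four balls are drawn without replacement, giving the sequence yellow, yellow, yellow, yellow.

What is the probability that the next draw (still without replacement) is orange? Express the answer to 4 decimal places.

0.2708

Compute the likelihood of the observed sequence for each case: P(data | r = 1) = (7/8)(6/7)(5/6)(4/5) = 1/2; P(data | r = 4) = (4/8)(3/7)(2/6)(1/5) = 1/70; P(data | r = 5) = (3/8)(2/7)(1/6)(0/5) = 0; P(data | r = 7) = (1/8)(0/7) = 0.
The prior-weighted likelihoods are 1/3 · 1/2 = 1/6, 1/3 · 1/70 = 1/210, 1/12 · 0 = 0, 1/4 · 0 = 0; these sum to 6/35.
Dividing through by the total gives posterior P(r = 1 | data) = 35/36, P(r = 4 | data) = 1/36, P(r = 5 | data) = 0, P(r = 7 | data) = 0.
So P(orange next | data) = Σ P(orange next | H) P(H | data) = (1/4)(35/36) + (1)(1/36) = 13/48.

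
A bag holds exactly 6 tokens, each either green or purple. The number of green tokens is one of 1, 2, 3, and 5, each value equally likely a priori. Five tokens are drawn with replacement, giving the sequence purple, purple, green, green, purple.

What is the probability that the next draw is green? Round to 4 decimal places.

For each hypothesis, P(data | H) works out to: P(data | r = 1) = (5/6)(5/6)(1/6)(1/6)(5/6) = 0.016075; P(data | r = 2) = (4/6)(4/6)(2/6)(2/6)(4/6) = 0.032922; P(data | r = 3) = (3/6)(3/6)(3/6)(3/6)(3/6) = 0.03125; P(data | r = 5) = (1/6)(1/6)(5/6)(5/6)(1/6) = 0.003215.
The prior-weighted likelihoods are 1/4 · 0.016075 = 0.0040188, 1/4 · 0.032922 = 0.0082305, 1/4 · 0.03125 = 0.0078125, 1/4 · 0.003215 = 0.00080376; with total 0.020865.
The posterior is then P(r = 1 | data) = 0.1926, P(r = 2 | data) = 0.39445, P(r = 3 | data) = 0.37442, P(r = 5 | data) = 0.038521.
So P(green next | data) = Σ P(green next | H) P(H | data) = (1/6)(0.1926) + (1/3)(0.39445) + (1/2)(0.37442) + (5/6)(0.038521) = 0.3829.

0.3829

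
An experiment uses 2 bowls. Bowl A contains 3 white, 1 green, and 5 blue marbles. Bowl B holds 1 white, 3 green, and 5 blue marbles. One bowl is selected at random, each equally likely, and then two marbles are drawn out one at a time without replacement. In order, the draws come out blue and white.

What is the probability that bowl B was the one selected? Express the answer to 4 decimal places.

0.2500

For each hypothesis, P(data | H) works out to: P(data | bowl A) = (5/9)(3/8) = 5/24; P(data | bowl B) = (5/9)(1/8) = 5/72.
Weighting by the prior gives 1/2 · 5/24 = 5/48, 1/2 · 5/72 = 5/144; summing to 5/36.
Hence P(bowl B | data) = (5/144) / (5/36) = 1/4.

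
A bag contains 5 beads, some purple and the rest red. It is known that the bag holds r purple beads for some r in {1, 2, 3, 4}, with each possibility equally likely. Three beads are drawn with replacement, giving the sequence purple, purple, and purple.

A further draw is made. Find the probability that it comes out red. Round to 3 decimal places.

For each hypothesis, P(data | H) works out to: P(data | r = 1) = (1/5)(1/5)(1/5) = 1/125; P(data | r = 2) = (2/5)(2/5)(2/5) = 8/125; P(data | r = 3) = (3/5)(3/5)(3/5) = 27/125; P(data | r = 4) = (4/5)(4/5)(4/5) = 64/125.
The prior-weighted likelihoods are 1/4 · 1/125 = 1/500, 1/4 · 8/125 = 2/125, 1/4 · 27/125 = 27/500, 1/4 · 64/125 = 16/125; with total 1/5.
Dividing through by the total gives posterior P(r = 1 | data) = 1/100, P(r = 2 | data) = 2/25, P(r = 3 | data) = 27/100, P(r = 4 | data) = 16/25.
The predictive probability is P(red next | data) = (4/5)(1/100) + (3/5)(2/25) + (2/5)(27/100) + (1/5)(16/25) = 73/250.

0.292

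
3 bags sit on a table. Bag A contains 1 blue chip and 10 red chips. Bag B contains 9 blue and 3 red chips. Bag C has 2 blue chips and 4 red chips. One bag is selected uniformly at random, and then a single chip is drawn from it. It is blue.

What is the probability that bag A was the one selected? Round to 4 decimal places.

Under each hypothesis, the probability of this draw is: P(data | bag A) = (1/11) = 1/11; P(data | bag B) = (9/12) = 3/4; P(data | bag C) = (2/6) = 1/3.
Multiplying each by its prior: 1/3 · 1/11 = 1/33, 1/3 · 3/4 = 1/4, 1/3 · 1/3 = 1/9; with total 155/396.
Therefore the posterior P(bag A | data) = (1/33) / (155/396) = 12/155.

0.0774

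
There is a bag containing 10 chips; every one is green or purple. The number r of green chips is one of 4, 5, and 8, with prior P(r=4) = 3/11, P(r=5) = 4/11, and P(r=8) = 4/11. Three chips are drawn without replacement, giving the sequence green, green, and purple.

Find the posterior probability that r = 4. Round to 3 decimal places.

The likelihood of the observed sequence under each hypothesis: P(data | r = 4) = (4/10)(3/9)(6/8) = 1/10; P(data | r = 5) = (5/10)(4/9)(5/8) = 5/36; P(data | r = 8) = (8/10)(7/9)(2/8) = 7/45.
Weighting by the prior gives 3/11 · 1/10 = 3/110, 4/11 · 5/36 = 5/99, 4/11 · 7/45 = 28/495; with total 133/990.
By Bayes' rule, P(r = 4 | data) = (3/110) / (133/990) = 27/133.

0.203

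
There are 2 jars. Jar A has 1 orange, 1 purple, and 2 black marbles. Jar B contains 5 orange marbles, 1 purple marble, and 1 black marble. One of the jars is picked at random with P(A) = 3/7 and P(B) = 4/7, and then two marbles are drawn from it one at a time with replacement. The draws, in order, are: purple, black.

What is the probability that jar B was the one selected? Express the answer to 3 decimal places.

Under each hypothesis, the probability of the observed sequence is: P(data | jar A) = (1/4)(2/4) = 0.125; P(data | jar B) = (1/7)(1/7) = 0.020408.
Multiplying each by its prior: 3/7 · 0.125 = 0.053571, 4/7 · 0.020408 = 0.011662; these sum to 0.065233.
By Bayes' rule, P(jar B | data) = (0.011662) / (0.065233) = 0.17877.

0.179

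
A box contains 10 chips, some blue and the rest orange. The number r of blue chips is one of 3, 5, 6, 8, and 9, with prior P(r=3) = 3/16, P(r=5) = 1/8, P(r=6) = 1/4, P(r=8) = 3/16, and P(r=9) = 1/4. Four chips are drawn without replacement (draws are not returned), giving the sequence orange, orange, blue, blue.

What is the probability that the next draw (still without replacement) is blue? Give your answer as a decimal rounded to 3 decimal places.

The likelihood of the observed sequence under each hypothesis: P(data | r = 3) = (7/10)(6/9)(3/8)(2/7) = 0.05; P(data | r = 5) = (5/10)(4/9)(5/8)(4/7) = 0.079365; P(data | r = 6) = (4/10)(3/9)(6/8)(5/7) = 0.071429; P(data | r = 8) = (2/10)(1/9)(8/8)(7/7) = 0.022222; P(data | r = 9) = (1/10)(0/9) = 0.
Multiplying each by its prior: 3/16 · 0.05 = 0.009375, 1/8 · 0.079365 = 0.0099206, 1/4 · 0.071429 = 0.017857, 3/16 · 0.022222 = 0.0041667, 1/4 · 0 = 0; these sum to 0.041319.
Dividing through by the total gives posterior P(r = 3 | data) = 0.22689, P(r = 5 | data) = 0.2401, P(r = 6 | data) = 0.43217, P(r = 8 | data) = 0.10084, P(r = 9 | data) = 0.
Averaging over the posterior, P(blue next | data) = (1/6)(0.22689) + (1/2)(0.2401) + (2/3)(0.43217) + (1)(0.10084) = 0.54682.

0.547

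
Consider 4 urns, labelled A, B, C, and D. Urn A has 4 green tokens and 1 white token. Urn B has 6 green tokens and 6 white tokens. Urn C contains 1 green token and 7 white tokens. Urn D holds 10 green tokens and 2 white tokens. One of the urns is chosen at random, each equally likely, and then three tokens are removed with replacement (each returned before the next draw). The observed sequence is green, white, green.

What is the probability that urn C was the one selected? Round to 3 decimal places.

For each hypothesis, P(data | H) works out to: P(data | urn A) = (4/5)(1/5)(4/5) = 0.128; P(data | urn B) = (6/12)(6/12)(6/12) = 0.125; P(data | urn C) = (1/8)(7/8)(1/8) = 0.013672; P(data | urn D) = (10/12)(2/12)(10/12) = 0.11574.
The prior-weighted likelihoods are 1/4 · 0.128 = 0.032, 1/4 · 0.125 = 0.03125, 1/4 · 0.013672 = 0.003418, 1/4 · 0.11574 = 0.028935; with total 0.095603.
By Bayes' rule, P(urn C | data) = (0.003418) / (0.095603) = 0.035752.

0.036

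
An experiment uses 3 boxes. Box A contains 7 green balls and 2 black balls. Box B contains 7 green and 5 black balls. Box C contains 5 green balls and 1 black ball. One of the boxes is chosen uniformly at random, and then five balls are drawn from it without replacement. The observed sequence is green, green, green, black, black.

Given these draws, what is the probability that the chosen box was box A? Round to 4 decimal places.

Under each hypothesis, the probability of the observed sequence is: P(data | box A) = (7/9)(6/8)(5/7)(2/6)(1/5) = 0.027778; P(data | box B) = (7/12)(6/11)(5/10)(5/9)(4/8) = 0.044192; P(data | box C) = (5/6)(4/5)(3/4)(1/3)(0/2) = 0.
Weighting by the prior gives 1/3 · 0.027778 = 0.0092593, 1/3 · 0.044192 = 0.014731, 1/3 · 0 = 0; summing to 0.02399.
So P(box A | data) = (0.0092593) / (0.02399) = 0.38596.

0.3860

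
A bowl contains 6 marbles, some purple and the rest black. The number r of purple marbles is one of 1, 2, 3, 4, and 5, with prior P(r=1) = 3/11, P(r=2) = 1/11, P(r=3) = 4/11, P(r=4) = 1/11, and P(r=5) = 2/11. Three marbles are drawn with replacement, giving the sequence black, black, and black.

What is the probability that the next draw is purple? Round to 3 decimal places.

0.260

Compute the likelihood of the observed sequence for each case: P(data | r = 1) = (5/6)(5/6)(5/6) = 0.5787; P(data | r = 2) = (4/6)(4/6)(4/6) = 0.2963; P(data | r = 3) = (3/6)(3/6)(3/6) = 0.125; P(data | r = 4) = (2/6)(2/6)(2/6) = 0.037037; P(data | r = 5) = (1/6)(1/6)(1/6) = 0.0046296.
The prior-weighted likelihoods are 3/11 · 0.5787 = 0.15783, 1/11 · 0.2963 = 0.026936, 4/11 · 0.125 = 0.045455, 1/11 · 0.037037 = 0.003367, 2/11 · 0.0046296 = 0.00084175; summing to 0.23443.
Normalising, the posterior is P(r = 1 | data) = 0.67325, P(r = 2 | data) = 0.1149, P(r = 3 | data) = 0.1939, P(r = 4 | data) = 0.014363, P(r = 5 | data) = 0.0035907.
So P(purple next | data) = Σ P(purple next | H) P(H | data) = (1/6)(0.67325) + (1/3)(0.1149) + (1/2)(0.1939) + (2/3)(0.014363) + (5/6)(0.0035907) = 0.26002.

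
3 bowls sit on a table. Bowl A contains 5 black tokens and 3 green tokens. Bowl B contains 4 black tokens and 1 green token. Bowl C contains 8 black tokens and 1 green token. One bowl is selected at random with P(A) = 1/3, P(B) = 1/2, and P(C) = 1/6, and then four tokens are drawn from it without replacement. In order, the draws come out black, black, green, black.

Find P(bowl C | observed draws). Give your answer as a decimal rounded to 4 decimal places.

Compute the likelihood of the observed sequence for each case: P(data | bowl A) = (5/8)(4/7)(3/6)(3/5) = 0.10714; P(data | bowl B) = (4/5)(3/4)(1/3)(2/2) = 0.2; P(data | bowl C) = (8/9)(7/8)(1/7)(6/6) = 0.11111.
The prior-weighted likelihoods are 1/3 · 0.10714 = 0.035714, 1/2 · 0.2 = 0.1, 1/6 · 0.11111 = 0.018519; these sum to 0.15423.
So P(bowl C | data) = (0.018519) / (0.15423) = 0.12007.

0.1201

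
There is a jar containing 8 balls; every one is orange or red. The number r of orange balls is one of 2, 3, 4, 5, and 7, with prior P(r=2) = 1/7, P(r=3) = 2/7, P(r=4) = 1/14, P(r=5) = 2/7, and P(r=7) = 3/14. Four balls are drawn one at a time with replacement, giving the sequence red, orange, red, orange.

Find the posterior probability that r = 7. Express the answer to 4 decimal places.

Compute the likelihood of the observed sequence for each case: P(data | r = 2) = (6/8)(2/8)(6/8)(2/8) = 0.035156; P(data | r = 3) = (5/8)(3/8)(5/8)(3/8) = 0.054932; P(data | r = 4) = (4/8)(4/8)(4/8)(4/8) = 0.0625; P(data | r = 5) = (3/8)(5/8)(3/8)(5/8) = 0.054932; P(data | r = 7) = (1/8)(7/8)(1/8)(7/8) = 0.011963.
Weighting by the prior gives 1/7 · 0.035156 = 0.0050223, 2/7 · 0.054932 = 0.015695, 1/14 · 0.0625 = 0.0044643, 2/7 · 0.054932 = 0.015695, 3/14 · 0.011963 = 0.0025635; these sum to 0.04344.
Hence P(r = 7 | data) = (0.0025635) / (0.04344) = 0.059012.

0.0590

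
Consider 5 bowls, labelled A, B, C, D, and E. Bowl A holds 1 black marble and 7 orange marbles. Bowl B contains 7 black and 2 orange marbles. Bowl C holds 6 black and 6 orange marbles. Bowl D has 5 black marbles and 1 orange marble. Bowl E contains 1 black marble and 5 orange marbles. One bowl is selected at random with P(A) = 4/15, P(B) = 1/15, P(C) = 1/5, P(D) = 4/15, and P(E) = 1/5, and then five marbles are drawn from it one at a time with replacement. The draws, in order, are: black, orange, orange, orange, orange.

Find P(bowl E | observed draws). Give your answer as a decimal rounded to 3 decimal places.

0.381

The likelihood of the observed sequence under each hypothesis: P(data | bowl A) = (1/8)(7/8)(7/8)(7/8)(7/8) = 0.073273; P(data | bowl B) = (7/9)(2/9)(2/9)(2/9)(2/9) = 0.0018967; P(data | bowl C) = (6/12)(6/12)(6/12)(6/12)(6/12) = 0.03125; P(data | bowl D) = (5/6)(1/6)(1/6)(1/6)(1/6) = 0.000643; P(data | bowl E) = (1/6)(5/6)(5/6)(5/6)(5/6) = 0.080376.
The prior-weighted likelihoods are 4/15 · 0.073273 = 0.019539, 1/15 · 0.0018967 = 0.00012645, 1/5 · 0.03125 = 0.00625, 4/15 · 0.000643 = 0.00017147, 1/5 · 0.080376 = 0.016075; these sum to 0.042162.
By Bayes' rule, P(bowl E | data) = (0.016075) / (0.042162) = 0.38127.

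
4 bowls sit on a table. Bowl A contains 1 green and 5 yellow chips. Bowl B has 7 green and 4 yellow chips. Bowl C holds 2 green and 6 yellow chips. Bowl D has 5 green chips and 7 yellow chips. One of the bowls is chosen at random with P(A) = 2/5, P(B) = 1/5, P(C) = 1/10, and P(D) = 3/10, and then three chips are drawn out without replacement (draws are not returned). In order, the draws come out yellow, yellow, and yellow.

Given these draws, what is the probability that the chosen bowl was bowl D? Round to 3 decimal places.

0.166

The likelihood of the observed sequence under each hypothesis: P(data | bowl A) = (5/6)(4/5)(3/4) = 0.5; P(data | bowl B) = (4/11)(3/10)(2/9) = 0.024242; P(data | bowl C) = (6/8)(5/7)(4/6) = 0.35714; P(data | bowl D) = (7/12)(6/11)(5/10) = 0.15909.
Multiplying each by its prior: 2/5 · 0.5 = 0.2, 1/5 · 0.024242 = 0.0048485, 1/10 · 0.35714 = 0.035714, 3/10 · 0.15909 = 0.047727; with total 0.28829.
So P(bowl D | data) = (0.047727) / (0.28829) = 0.16555.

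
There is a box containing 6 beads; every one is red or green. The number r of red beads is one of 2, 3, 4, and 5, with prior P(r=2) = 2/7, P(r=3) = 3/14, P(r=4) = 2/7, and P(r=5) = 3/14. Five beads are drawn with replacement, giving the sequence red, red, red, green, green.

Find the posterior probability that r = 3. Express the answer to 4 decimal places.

0.2761

Compute the likelihood of the observed sequence for each case: P(data | r = 2) = (2/6)(2/6)(2/6)(4/6)(4/6) = 0.016461; P(data | r = 3) = (3/6)(3/6)(3/6)(3/6)(3/6) = 0.03125; P(data | r = 4) = (4/6)(4/6)(4/6)(2/6)(2/6) = 0.032922; P(data | r = 5) = (5/6)(5/6)(5/6)(1/6)(1/6) = 0.016075.
The prior-weighted likelihoods are 2/7 · 0.016461 = 0.0047031, 3/14 · 0.03125 = 0.0066964, 2/7 · 0.032922 = 0.0094062, 3/14 · 0.016075 = 0.0034447; with total 0.02425.
Therefore the posterior P(r = 3 | data) = (0.0066964) / (0.02425) = 0.27614.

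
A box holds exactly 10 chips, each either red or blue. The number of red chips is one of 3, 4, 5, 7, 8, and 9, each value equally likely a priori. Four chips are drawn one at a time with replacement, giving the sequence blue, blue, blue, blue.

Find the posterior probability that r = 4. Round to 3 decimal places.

The likelihood of the observed sequence under each hypothesis: P(data | r = 3) = (7/10)(7/10)(7/10)(7/10) = 0.2401; P(data | r = 4) = (6/10)(6/10)(6/10)(6/10) = 0.1296; P(data | r = 5) = (5/10)(5/10)(5/10)(5/10) = 0.0625; P(data | r = 7) = (3/10)(3/10)(3/10)(3/10) = 0.0081; P(data | r = 8) = (2/10)(2/10)(2/10)(2/10) = 0.0016; P(data | r = 9) = (1/10)(1/10)(1/10)(1/10) = 0.0001.
The prior-weighted likelihoods are 1/6 · 0.2401 = 0.040017, 1/6 · 0.1296 = 0.0216, 1/6 · 0.0625 = 0.010417, 1/6 · 0.0081 = 0.00135, 1/6 · 0.0016 = 0.00026667, 1/6 · 0.0001 = 1.6667e-05; with total 0.073667.
Therefore the posterior P(r = 4 | data) = (0.0216) / (0.073667) = 0.29321.

0.293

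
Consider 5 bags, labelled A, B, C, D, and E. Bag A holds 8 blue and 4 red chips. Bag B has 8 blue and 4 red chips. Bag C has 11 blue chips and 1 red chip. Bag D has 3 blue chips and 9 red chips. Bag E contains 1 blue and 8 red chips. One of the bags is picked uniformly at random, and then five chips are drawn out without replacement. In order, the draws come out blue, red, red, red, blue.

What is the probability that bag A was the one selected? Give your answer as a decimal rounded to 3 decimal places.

The likelihood of the observed sequence under each hypothesis: P(data | bag A) = (8/12)(4/11)(3/10)(2/9)(7/8) = 0.014141; P(data | bag B) = (8/12)(4/11)(3/10)(2/9)(7/8) = 0.014141; P(data | bag C) = (11/12)(1/11)(0/10) = 0; P(data | bag D) = (3/12)(9/11)(8/10)(7/9)(2/8) = 0.031818; P(data | bag E) = (1/9)(8/8)(7/7)(6/6)(0/5) = 0.
Multiplying each by its prior: 1/5 · 0.014141 = 0.0028283, 1/5 · 0.014141 = 0.0028283, 1/5 · 0 = 0, 1/5 · 0.031818 = 0.0063636, 1/5 · 0 = 0; with total 0.01202.
By Bayes' rule, P(bag A | data) = (0.0028283) / (0.01202) = 0.23529.

0.235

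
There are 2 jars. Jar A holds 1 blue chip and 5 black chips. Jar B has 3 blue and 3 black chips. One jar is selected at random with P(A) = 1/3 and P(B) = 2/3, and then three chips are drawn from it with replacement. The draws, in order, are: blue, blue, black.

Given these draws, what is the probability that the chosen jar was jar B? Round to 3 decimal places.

0.915

Compute the likelihood of the observed sequence for each case: P(data | jar A) = (1/6)(1/6)(5/6) = 5/216; P(data | jar B) = (3/6)(3/6)(3/6) = 1/8.
The prior-weighted likelihoods are 1/3 · 5/216 = 5/648, 2/3 · 1/8 = 1/12; summing to 59/648.
Hence P(jar B | data) = (1/12) / (59/648) = 54/59.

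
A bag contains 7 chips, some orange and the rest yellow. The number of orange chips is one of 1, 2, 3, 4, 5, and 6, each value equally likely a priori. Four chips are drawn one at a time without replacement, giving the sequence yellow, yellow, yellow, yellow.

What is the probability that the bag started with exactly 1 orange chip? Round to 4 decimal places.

0.7143

The likelihood of the observed sequence under each hypothesis: P(data | r = 1) = (6/7)(5/6)(4/5)(3/4) = 3/7; P(data | r = 2) = (5/7)(4/6)(3/5)(2/4) = 1/7; P(data | r = 3) = (4/7)(3/6)(2/5)(1/4) = 1/35; P(data | r = 4) = (3/7)(2/6)(1/5)(0/4) = 0; P(data | r = 5) = (2/7)(1/6)(0/5) = 0; P(data | r = 6) = (1/7)(0/6) = 0.
Multiplying each by its prior: 1/6 · 3/7 = 1/14, 1/6 · 1/7 = 1/42, 1/6 · 1/35 = 1/210, 1/6 · 0 = 0, 1/6 · 0 = 0, 1/6 · 0 = 0; with total 1/10.
By Bayes' rule, P(r = 1 | data) = (1/14) / (1/10) = 5/7.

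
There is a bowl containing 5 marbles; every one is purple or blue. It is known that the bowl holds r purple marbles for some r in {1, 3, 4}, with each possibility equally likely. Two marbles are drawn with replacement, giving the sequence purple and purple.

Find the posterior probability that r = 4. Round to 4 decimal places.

0.6154

For each hypothesis, P(data | H) works out to: P(data | r = 1) = (1/5)(1/5) = 1/25; P(data | r = 3) = (3/5)(3/5) = 9/25; P(data | r = 4) = (4/5)(4/5) = 16/25.
The prior-weighted likelihoods are 1/3 · 1/25 = 1/75, 1/3 · 9/25 = 3/25, 1/3 · 16/25 = 16/75; these sum to 26/75.
Hence P(r = 4 | data) = (16/75) / (26/75) = 8/13.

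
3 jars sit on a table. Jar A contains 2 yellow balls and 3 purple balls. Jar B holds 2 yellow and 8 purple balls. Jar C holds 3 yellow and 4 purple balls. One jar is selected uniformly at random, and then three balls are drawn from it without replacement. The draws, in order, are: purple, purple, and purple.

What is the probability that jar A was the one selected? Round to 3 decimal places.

Under each hypothesis, the probability of the observed sequence is: P(data | jar A) = (3/5)(2/4)(1/3) = 1/10; P(data | jar B) = (8/10)(7/9)(6/8) = 7/15; P(data | jar C) = (4/7)(3/6)(2/5) = 4/35.
The prior-weighted likelihoods are 1/3 · 1/10 = 1/30, 1/3 · 7/15 = 7/45, 1/3 · 4/35 = 4/105; summing to 143/630.
Hence P(jar A | data) = (1/30) / (143/630) = 21/143.

0.147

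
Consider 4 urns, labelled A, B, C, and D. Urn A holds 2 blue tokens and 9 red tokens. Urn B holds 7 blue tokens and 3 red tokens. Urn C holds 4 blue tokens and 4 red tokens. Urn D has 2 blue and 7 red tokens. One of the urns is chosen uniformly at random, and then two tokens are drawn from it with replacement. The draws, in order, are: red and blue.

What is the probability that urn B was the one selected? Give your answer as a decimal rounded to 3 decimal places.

0.269

Under each hypothesis, the probability of the observed sequence is: P(data | urn A) = (9/11)(2/11) = 0.14876; P(data | urn B) = (3/10)(7/10) = 0.21; P(data | urn C) = (4/8)(4/8) = 0.25; P(data | urn D) = (7/9)(2/9) = 0.17284.
Multiplying each by its prior: 1/4 · 0.14876 = 0.03719, 1/4 · 0.21 = 0.0525, 1/4 · 0.25 = 0.0625, 1/4 · 0.17284 = 0.04321; summing to 0.1954.
By Bayes' rule, P(urn B | data) = (0.0525) / (0.1954) = 0.26868.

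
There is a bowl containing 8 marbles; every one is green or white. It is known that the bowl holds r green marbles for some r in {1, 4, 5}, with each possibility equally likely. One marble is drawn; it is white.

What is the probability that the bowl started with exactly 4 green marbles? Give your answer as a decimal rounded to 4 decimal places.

The likelihood of this draw under each hypothesis: P(data | r = 1) = (7/8) = 7/8; P(data | r = 4) = (4/8) = 1/2; P(data | r = 5) = (3/8) = 3/8.
Weighting by the prior gives 1/3 · 7/8 = 7/24, 1/3 · 1/2 = 1/6, 1/3 · 3/8 = 1/8; these sum to 7/12.
So P(r = 4 | data) = (1/6) / (7/12) = 2/7.

0.2857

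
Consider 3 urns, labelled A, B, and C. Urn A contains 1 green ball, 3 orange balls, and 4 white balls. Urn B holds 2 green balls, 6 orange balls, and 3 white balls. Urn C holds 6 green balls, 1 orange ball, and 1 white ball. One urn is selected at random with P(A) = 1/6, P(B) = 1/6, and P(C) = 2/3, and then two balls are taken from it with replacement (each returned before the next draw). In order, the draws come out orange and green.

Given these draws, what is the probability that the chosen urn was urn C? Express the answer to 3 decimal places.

The likelihood of the observed sequence under each hypothesis: P(data | urn A) = (3/8)(1/8) = 0.046875; P(data | urn B) = (6/11)(2/11) = 0.099174; P(data | urn C) = (1/8)(6/8) = 0.09375.
Multiplying each by its prior: 1/6 · 0.046875 = 0.0078125, 1/6 · 0.099174 = 0.016529, 2/3 · 0.09375 = 0.0625; these sum to 0.086841.
Therefore the posterior P(urn C | data) = (0.0625) / (0.086841) = 0.7197.

0.720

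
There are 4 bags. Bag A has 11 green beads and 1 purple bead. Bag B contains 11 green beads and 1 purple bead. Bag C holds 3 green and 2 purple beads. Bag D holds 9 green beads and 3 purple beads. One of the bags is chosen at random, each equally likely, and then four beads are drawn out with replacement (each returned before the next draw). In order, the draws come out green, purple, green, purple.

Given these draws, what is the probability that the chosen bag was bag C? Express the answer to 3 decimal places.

The likelihood of the observed sequence under each hypothesis: P(data | bag A) = (11/12)(1/12)(11/12)(1/12) = 0.0058353; P(data | bag B) = (11/12)(1/12)(11/12)(1/12) = 0.0058353; P(data | bag C) = (3/5)(2/5)(3/5)(2/5) = 0.0576; P(data | bag D) = (9/12)(3/12)(9/12)(3/12) = 0.035156.
Multiplying each by its prior: 1/4 · 0.0058353 = 0.0014588, 1/4 · 0.0058353 = 0.0014588, 1/4 · 0.0576 = 0.0144, 1/4 · 0.035156 = 0.0087891; summing to 0.026107.
By Bayes' rule, P(bag C | data) = (0.0144) / (0.026107) = 0.55158.

0.552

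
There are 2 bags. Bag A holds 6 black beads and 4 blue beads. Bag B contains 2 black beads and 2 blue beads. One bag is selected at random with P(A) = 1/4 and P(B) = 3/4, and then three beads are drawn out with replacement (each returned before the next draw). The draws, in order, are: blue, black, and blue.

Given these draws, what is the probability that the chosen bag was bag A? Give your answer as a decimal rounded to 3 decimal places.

0.204

The likelihood of the observed sequence under each hypothesis: P(data | bag A) = (4/10)(6/10)(4/10) = 0.096; P(data | bag B) = (2/4)(2/4)(2/4) = 0.125.
Multiplying each by its prior: 1/4 · 0.096 = 0.024, 3/4 · 0.125 = 0.09375; summing to 0.11775.
So P(bag A | data) = (0.024) / (0.11775) = 0.20382.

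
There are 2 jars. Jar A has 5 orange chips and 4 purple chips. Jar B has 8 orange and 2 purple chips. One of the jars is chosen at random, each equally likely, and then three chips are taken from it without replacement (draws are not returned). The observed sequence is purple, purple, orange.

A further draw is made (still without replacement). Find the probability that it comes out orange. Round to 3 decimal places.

0.719

Compute the likelihood of the observed sequence for each case: P(data | jar A) = (4/9)(3/8)(5/7) = 0.11905; P(data | jar B) = (2/10)(1/9)(8/8) = 0.022222.
Weighting by the prior gives 1/2 · 0.11905 = 0.059524, 1/2 · 0.022222 = 0.011111; these sum to 0.070635.
Dividing through by the total gives posterior P(jar A | data) = 0.8427, P(jar B | data) = 0.1573.
Averaging over the posterior, P(orange next | data) = (2/3)(0.8427) + (1)(0.1573) = 0.7191.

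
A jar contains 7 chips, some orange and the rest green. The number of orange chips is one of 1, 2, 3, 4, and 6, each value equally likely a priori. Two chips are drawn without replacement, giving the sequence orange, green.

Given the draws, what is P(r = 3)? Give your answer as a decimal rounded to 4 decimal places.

For each hypothesis, P(data | H) works out to: P(data | r = 1) = (1/7)(6/6) = 1/7; P(data | r = 2) = (2/7)(5/6) = 5/21; P(data | r = 3) = (3/7)(4/6) = 2/7; P(data | r = 4) = (4/7)(3/6) = 2/7; P(data | r = 6) = (6/7)(1/6) = 1/7.
Multiplying each by its prior: 1/5 · 1/7 = 1/35, 1/5 · 5/21 = 1/21, 1/5 · 2/7 = 2/35, 1/5 · 2/7 = 2/35, 1/5 · 1/7 = 1/35; summing to 23/105.
By Bayes' rule, P(r = 3 | data) = (2/35) / (23/105) = 6/23.

0.2609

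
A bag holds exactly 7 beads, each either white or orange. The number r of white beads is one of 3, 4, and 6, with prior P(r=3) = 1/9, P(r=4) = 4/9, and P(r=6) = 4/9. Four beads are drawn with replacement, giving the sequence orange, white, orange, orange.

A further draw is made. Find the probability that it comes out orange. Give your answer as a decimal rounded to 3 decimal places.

0.460

The likelihood of the observed sequence under each hypothesis: P(data | r = 3) = (4/7)(3/7)(4/7)(4/7) = 0.079967; P(data | r = 4) = (3/7)(4/7)(3/7)(3/7) = 0.044981; P(data | r = 6) = (1/7)(6/7)(1/7)(1/7) = 0.002499.
Multiplying each by its prior: 1/9 · 0.079967 = 0.0088852, 4/9 · 0.044981 = 0.019992, 4/9 · 0.002499 = 0.0011106; with total 0.029988.
Normalising, the posterior is P(r = 3 | data) = 0.2963, P(r = 4 | data) = 0.66667, P(r = 6 | data) = 0.037037.
Averaging over the posterior, P(orange next | data) = (4/7)(0.2963) + (3/7)(0.66667) + (1/7)(0.037037) = 0.46032.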